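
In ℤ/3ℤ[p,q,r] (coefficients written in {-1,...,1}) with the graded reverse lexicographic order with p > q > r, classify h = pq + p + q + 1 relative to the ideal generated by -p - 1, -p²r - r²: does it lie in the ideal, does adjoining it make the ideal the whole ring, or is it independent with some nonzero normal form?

pq + p + q + 1 lies in I (it reduces to 0).

First compute the reduced Gröbner basis of I by Buchberger's algorithm.
f_1 = -p - 1, LT = p.
f_2 = -p²r - r², LT = p²r.

S(f_1,f_2): lcm = p²r. S = pr - r².
  leading term pr: subtract (-r)·f_1 from pr - r² → -r² - r
  leading term r²: no divisor's leading term divides it; move -r² to the remainder.
  leading term r: no divisor's leading term divides it; move -r to the remainder.
  remainder -r² - r ≠ 0; add k_3 = -r² - r to the basis.

The other S-polynomials (S(f_1,k_3), S(f_2,k_3)) all reduce to 0 modulo the current basis, so we have a Gröbner basis.
Inter-reduce: drop elements whose leading term is divisible by another's, tail-reduce, and make monic.
Reduced Gröbner basis: {r² + r, p + 1}.
Label its elements g_1 = r² + r, g_2 = p + 1.

Reduce h = pq + p + q + 1 modulo G:
  leading term pq: subtract (q)·g_2 from pq + p + q + 1 → p + 1
  leading term p: subtract (1)·g_2 from p + 1 → 0
  normal form = 0.
Since the normal form is 0, h ∈ I.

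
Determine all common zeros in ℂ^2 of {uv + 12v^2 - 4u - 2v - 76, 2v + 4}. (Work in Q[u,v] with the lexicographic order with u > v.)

Compute a lex Gröbner basis by Buchberger's algorithm.
f_1 = uv - 4u + 12v^2 - 2v - 76, LT = uv.
f_2 = 2v + 4, LT = v.

S(f_1,f_2): lcm = uv. S = -6u + 12v^2 - 2v - 76.
  leading term u: no divisor's leading term divides it; move -6u to the remainder.
  leading term v^2: subtract (6v)·f_2 from 12v^2 - 2v - 76 → -26v - 76
  leading term v: subtract (-13)·f_2 from -26v - 76 → -24
  leading term 1: no divisor's leading term divides it; move -24 to the remainder.
  remainder -6u - 24 ≠ 0; add h_3 = -6u - 24 to the basis.

The other S-polynomials (S(f_1,h_3), S(f_2,h_3)) all reduce to 0 modulo the current basis, so we have a Gröbner basis.
Inter-reduce: drop elements whose leading term is divisible by another's, tail-reduce, and make monic.
Reduced Gröbner basis: {u + 4, v + 2}.

The lex basis is triangular: the last element involves only v. Solving v + 2 = 0 gives v ∈ {-2}; substituting each value into the earlier elements determines the remaining variables.
  v = -2: the earlier basis element becomes u + 4 = 0, giving u = -4 — point (-4, -2).
Each listed point satisfies every original equation (direct substitution).
This is the nonlinear analogue of row-reducing a linear system.

{(-4, -2)}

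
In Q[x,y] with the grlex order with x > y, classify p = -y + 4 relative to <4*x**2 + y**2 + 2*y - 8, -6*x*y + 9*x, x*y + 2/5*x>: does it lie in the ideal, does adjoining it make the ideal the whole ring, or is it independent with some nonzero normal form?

First compute the reduced Gröbner basis of I by Buchberger's algorithm.
f_1 = 4*x**2 + y**2 + 2*y - 8, LT = x**2.
f_2 = -6*x*y + 9*x, LT = x*y.
f_3 = x*y + 2/5*x, LT = x*y.

S(f_1,f_2): lcm = x**2*y. S = 1/4*y**3 + 3/2*x**2 + 1/2*y**2 - 2*y.
  reduce S modulo (f_1, f_2, f_3):
  remainder 1/4*y**3 + 1/8*y**2 - 11/4*y + 3 ≠ 0; add h_4 = 1/4*y**3 + 1/8*y**2 - 11/4*y + 3 to the basis.

S(f_1,f_3): lcm = x**2*y. S = 1/4*y**3 - 2/5*x**2 + 1/2*y**2 - 2*y.
  reduce S modulo (f_1, f_2, f_3, h_4):
  remainder 19/40*y**2 + 19/20*y - 19/5 ≠ 0; add h_5 = 19/40*y**2 + 19/20*y - 19/5 to the basis.

S(f_2,f_3): lcm = x*y. S = -19/10*x.
  reduce S modulo (f_1, f_2, f_3, h_4, h_5):
  remainder -19/10*x ≠ 0; add h_6 = -19/10*x to the basis.

The other S-polynomials (S(f_1,h_4), S(f_2,h_4), S(f_3,h_4), S(f_1,h_5), S(f_2,h_5), S(f_3,h_5), S(h_4,h_5), S(f_1,h_6), S(f_2,h_6), S(f_3,h_6), S(h_4,h_6), S(h_5,h_6)) all reduce to 0 modulo the current basis, so we have a Gröbner basis.
Inter-reduce: drop elements whose leading term is divisible by another's, tail-reduce, and make monic.
Reduced Gröbner basis: {y**2 + 2*y - 8, x}.
Label its elements g_1 = y**2 + 2*y - 8, g_2 = x.

Reduce p = -y + 4 modulo G:
  leading term y: no divisor's leading term divides it; move -y to the remainder.
  leading term 1: no divisor's leading term divides it; move 4 to the remainder.
  normal form = -y + 4.
The normal form is nonzero, so p ∉ I. Since p minus its normal form lies in I, I + (p) = I + (r) where r = -y + 4; decide whether this ideal is the whole ring.
Run Buchberger on G together with r (pairs among the g_i already reduce to 0 since G is a Gröbner basis):
g_1 = y**2 + 2*y - 8, LT = y**2.
g_2 = x, LT = x.
r = -y + 4, LT = y.

S(g_1,r): lcm = y**2. S = 6*y - 8.
  reduce S modulo (g_1, g_2, r):
  remainder 16 ≠ 0; add m_4 = 16 to the basis.

The other S-polynomials (S(g_1,g_2), S(g_2,r), S(g_1,m_4), S(g_2,m_4), S(r,m_4)) all reduce to 0 modulo the current basis, so we have a Gröbner basis.
Inter-reduce: drop elements whose leading term is divisible by another's, tail-reduce, and make monic.
Reduced Gröbner basis: {1}.
The reduced Gröbner basis of I + (p) is {1}: the ideal is the whole ring, so the enlarged system has no common solution — adjoining p is inconsistent.

Adjoining -y + 4 makes the ideal the whole ring: the system is inconsistent.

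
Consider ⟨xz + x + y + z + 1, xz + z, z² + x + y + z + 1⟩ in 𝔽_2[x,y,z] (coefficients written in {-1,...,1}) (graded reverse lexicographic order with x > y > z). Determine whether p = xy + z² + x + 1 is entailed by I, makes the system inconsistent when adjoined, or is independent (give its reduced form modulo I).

xy + z² + x + 1 is independent of I; its normal form modulo I is y² + z.

First compute the reduced Gröbner basis of I by Buchberger's algorithm.
f_1 = xz + x + y + z + 1, LT = xz.
f_2 = xz + z, LT = xz.
f_3 = z² + x + y + z + 1, LT = z².

S(f_1,f_2): lcm = xz. S = x + y + 1.
  reduce S modulo (f_1, f_2, f_3):
  remainder x + y + 1 ≠ 0; add h_4 = x + y + 1 to the basis.

S(f_1,f_3): lcm = xz². S = x² + xy + yz + z² + x + z.
  reduce S modulo (f_1, f_2, f_3, h_4):
  remainder yz ≠ 0; add h_5 = yz to the basis.

The other S-polynomials (S(f_2,f_3), S(f_1,h_4), S(f_2,h_4), S(f_3,h_4), S(f_1,h_5), S(f_2,h_5), S(f_3,h_5), S(h_4,h_5)) all reduce to 0 modulo the current basis, so we have a Gröbner basis.
Inter-reduce: drop elements whose leading term is divisible by another's, tail-reduce, and make monic.
Reduced Gröbner basis: {yz, z² + z, x + y + 1}.
Label its elements g_1 = yz, g_2 = z² + z, g_3 = x + y + 1.

Reduce p = xy + z² + x + 1 modulo G:
  leading term xy: subtract (y)·g_3 from xy + z² + x + 1 → y² + z² + x + y + 1
  leading term y²: no divisor's leading term divides it; move y² to the remainder.
  leading term z²: subtract (1)·g_2 from z² + x + y + 1 → x + y + z + 1
  leading term x: subtract (1)·g_3 from x + y + z + 1 → z
  leading term z: no divisor's leading term divides it; move z to the remainder.
  normal form = y² + z.
The normal form is nonzero, so p ∉ I. Since p minus its normal form lies in I, I + (p) = I + (r) where r = y² + z; decide whether this ideal is the whole ring.
Run Buchberger on G together with r (pairs among the g_i already reduce to 0 since G is a Gröbner basis):
g_1 = yz, LT = yz.
g_2 = z² + z, LT = z².
g_3 = x + y + 1, LT = x.
r = y² + z, LT = y².

S(g_1,r): lcm = y²z. S = z².
  reduce S modulo (g_1, g_2, g_3, r):
  remainder z ≠ 0; add m_5 = z to the basis.

The other S-polynomials (S(g_1,g_2), S(g_1,g_3), S(g_2,g_3), S(g_2,r), S(g_3,r), S(g_1,m_5), S(g_2,m_5), S(g_3,m_5), S(r,m_5)) all reduce to 0 modulo the current basis, so we have a Gröbner basis.
Inter-reduce: drop elements whose leading term is divisible by another's, tail-reduce, and make monic.
Reduced Gröbner basis: {y², x + y + 1, z}.
The reduced Gröbner basis of I + (p) is {y², x + y + 1, z} ≠ {1}, a proper ideal, so the enlarged system stays consistent: p is independent of I, with normal form y² + z.

The remainder on division by a Gröbner basis is unique — it is the normal form.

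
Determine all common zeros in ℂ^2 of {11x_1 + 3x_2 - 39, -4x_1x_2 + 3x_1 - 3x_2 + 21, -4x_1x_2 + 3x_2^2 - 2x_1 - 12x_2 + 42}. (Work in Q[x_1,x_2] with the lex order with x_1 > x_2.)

{(3, 2)}

Compute a lex Gröbner basis by Buchberger's algorithm.
f_1 = 11x_1 + 3x_2 - 39, LT = x_1.
f_2 = -4x_1x_2 + 3x_1 - 3x_2 + 21, LT = x_1x_2.
f_3 = -4x_1x_2 - 2x_1 + 3x_2^2 - 12x_2 + 42, LT = x_1x_2.

S(f_1,f_2): lcm = x_1x_2. S = 3/4x_1 + 3/11x_2^2 - 189/44x_2 + 21/4.
  leading term x_1: subtract (3/44)·f_1 from 3/4x_1 + 3/11x_2^2 - 189/44x_2 + 21/4 → 3/11x_2^2 - 9/2x_2 + 87/11
  leading term x_2^2: no divisor's leading term divides it; move 3/11x_2^2 to the remainder.
  leading term x_2: no divisor's leading term divides it; move -9/2x_2 to the remainder.
  leading term 1: no divisor's leading term divides it; move 87/11 to the remainder.
  remainder 3/11x_2^2 - 9/2x_2 + 87/11 ≠ 0; add h_4 = 3/11x_2^2 - 9/2x_2 + 87/11 to the basis.

S(f_1,f_3): lcm = x_1x_2. S = -1/2x_1 + 45/44x_2^2 - 72/11x_2 + 21/2.
  leading term x_1: subtract (-1/22)·f_1 from -1/2x_1 + 45/44x_2^2 - 72/11x_2 + 21/2 → 45/44x_2^2 - 141/22x_2 + 96/11
  leading term x_2^2: subtract (15/4)·h_4 from 45/44x_2^2 - 141/22x_2 + 96/11 → 921/88x_2 - 921/44
  leading term x_2: no divisor's leading term divides it; move 921/88x_2 to the remainder.
  leading term 1: no divisor's leading term divides it; move -921/44 to the remainder.
  remainder 921/88x_2 - 921/44 ≠ 0; add h_5 = 921/88x_2 - 921/44 to the basis.

S(f_2,f_3): lcm = x_1x_2. S = -5/4x_1 + 3/4x_2^2 - 9/4x_2 + 21/4.
  leading term x_1: subtract (-5/44)·f_1 from -5/4x_1 + 3/4x_2^2 - 9/4x_2 + 21/4 → 3/4x_2^2 - 21/11x_2 + 9/11
  leading term x_2^2: subtract (11/4)·h_4 from 3/4x_2^2 - 21/11x_2 + 9/11 → 921/88x_2 - 921/44
  leading term x_2: subtract (1)·h_5 from 921/88x_2 - 921/44 → 0
  remainder 0.

S(f_1,h_4): leading monomials are coprime, so the S-polynomial reduces to 0 (Buchberger's first criterion).
S(f_2,h_4): lcm = x_1x_2^2. S = 63/4x_1x_2 - 29x_1 + 3/4x_2^2 - 21/4x_2.
  leading term x_1x_2: subtract (63/44x_2)·f_1 from 63/4x_1x_2 - 29x_1 + 3/4x_2^2 - 21/4x_2 → -29x_1 - 39/11x_2^2 + 1113/22x_2
  leading term x_1: subtract (-29/11)·f_1 from -29x_1 - 39/11x_2^2 + 1113/22x_2 → -39/11x_2^2 + 117/2x_2 - 1131/11
  leading term x_2^2: subtract (-13)·h_4 from -39/11x_2^2 + 117/2x_2 - 1131/11 → 0
  remainder 0.

S(f_3,h_4): lcm = x_1x_2^2. S = 17x_1x_2 - 29x_1 - 3/4x_2^3 + 3x_2^2 - 21/2x_2.
  leading term x_1x_2: subtract (17/11x_2)·f_1 from 17x_1x_2 - 29x_1 - 3/4x_2^3 + 3x_2^2 - 21/2x_2 → -29x_1 - 3/4x_2^3 - 18/11x_2^2 + 1095/22x_2
  leading term x_1: subtract (-29/11)·f_1 from -29x_1 - 3/4x_2^3 - 18/11x_2^2 + 1095/22x_2 → -3/4x_2^3 - 18/11x_2^2 + 1269/22x_2 - 1131/11
  leading term x_2^3: subtract (-11/4x_2)·h_4 from -3/4x_2^3 - 18/11x_2^2 + 1269/22x_2 - 1131/11 → -1233/88x_2^2 + 3495/44x_2 - 1131/11
  leading term x_2^2: subtract (-411/8)·h_4 from -1233/88x_2^2 + 3495/44x_2 - 1131/11 → -26709/176x_2 + 26709/88
  leading term x_2: subtract (-29/2)·h_5 from -26709/176x_2 + 26709/88 → 0
  remainder 0.

S(f_1,h_5): leading monomials are coprime, so the S-polynomial reduces to 0 (Buchberger's first criterion).
S(f_2,h_5): lcm = x_1x_2. S = 5/4x_1 + 3/4x_2 - 21/4.
  leading term x_1: subtract (5/44)·f_1 from 5/4x_1 + 3/4x_2 - 21/4 → 9/22x_2 - 9/11
  leading term x_2: subtract (12/307)·h_5 from 9/22x_2 - 9/11 → 0
  remainder 0.

S(f_3,h_5): lcm = x_1x_2. S = 5/2x_1 - 3/4x_2^2 + 3x_2 - 21/2.
  leading term x_1: subtract (5/22)·f_1 from 5/2x_1 - 3/4x_2^2 + 3x_2 - 21/2 → -3/4x_2^2 + 51/22x_2 - 18/11
  leading term x_2^2: subtract (-11/4)·h_4 from -3/4x_2^2 + 51/22x_2 - 18/11 → -885/88x_2 + 885/44
  leading term x_2: subtract (-295/307)·h_5 from -885/88x_2 + 885/44 → 0
  remainder 0.

S(h_4,h_5): lcm = x_2^2. S = -29/2x_2 + 29.
  leading term x_2: subtract (-1276/921)·h_5 from -29/2x_2 + 29 → 0
  remainder 0.

Every S-polynomial of the final basis reduces to 0, so we have a Gröbner basis.
Inter-reduce: drop elements whose leading term is divisible by another's, tail-reduce, and make monic.
Reduced Gröbner basis: {x_1 - 3, x_2 - 2}.

A lex Gröbner basis eliminates variables successively. Here x_2 - 2 depends only on x_2, with roots {2}; lifting each root through the earlier basis elements recovers the full solutions.
  x_2 = 2: the earlier basis element becomes x_1 - 3 = 0, giving x_1 = 3 — point (3, 2).
Substituting each solution back into the original system confirms all equations vanish.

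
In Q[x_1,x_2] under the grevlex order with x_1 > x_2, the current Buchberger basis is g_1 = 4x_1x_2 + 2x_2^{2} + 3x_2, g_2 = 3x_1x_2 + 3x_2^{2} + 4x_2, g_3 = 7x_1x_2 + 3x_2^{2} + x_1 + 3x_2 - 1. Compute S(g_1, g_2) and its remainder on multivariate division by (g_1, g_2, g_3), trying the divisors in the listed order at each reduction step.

lcm(LM(g_1), LM(g_2)) = x_1x_2.
S = (lcm/LT(g_1))·g_1 − (lcm/LT(g_2))·g_2 = -\tfrac{1}{2}x_2^{2} - \tfrac{7}{12}x_2.
Reduce S modulo (g_1, g_2, g_3) in that order:
  leading term x_2^{2}: no divisor's leading term divides it; move -\tfrac{1}{2}x_2^{2} to the remainder.
  leading term x_2: no divisor's leading term divides it; move -\tfrac{7}{12}x_2 to the remainder.
The remainder -\tfrac{1}{2}x_2^{2} - \tfrac{7}{12}x_2 is nonzero, so it would be added as the next basis element.

S(g_1, g_2) = -\tfrac{1}{2}x_2^{2} - \tfrac{7}{12}x_2; remainder on division = -\tfrac{1}{2}x_2^{2} - \tfrac{7}{12}x_2.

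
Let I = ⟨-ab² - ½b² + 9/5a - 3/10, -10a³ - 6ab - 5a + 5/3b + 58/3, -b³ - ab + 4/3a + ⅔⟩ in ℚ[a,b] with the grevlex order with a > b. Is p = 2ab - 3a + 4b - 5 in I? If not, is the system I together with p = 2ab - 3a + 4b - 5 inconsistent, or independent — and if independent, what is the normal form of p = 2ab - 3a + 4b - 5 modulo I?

First compute the reduced Gröbner basis of I by Buchberger's algorithm.
f_1 = -ab² - ½b² + 9/5a - 3/10, LT = ab².
f_2 = -10a³ - 6ab - 5a + 5/3b + 58/3, LT = a³.
f_3 = -b³ - ab + 4/3a + ⅔, LT = b³.

S(f_1,f_2): lcm = a³b². S = ½a²b² - ⅗ab³ - 9/5a³ - ½ab² + ⅙b³ + 3/10a² + 29/15b².
  reduce S modulo (f_1, f_2, f_3):
  remainder 6/5a² - 7/15ab + 277/120b² + 1/45a - 3/25b - 5299/1800 ≠ 0; add h_4 = 6/5a² - 7/15ab + 277/120b² + 1/45a - 3/25b - 5299/1800 to the basis.

S(f_1,f_3): lcm = ab³. S = -a²b + ½b³ + 4/3a² - 9/5ab + ⅔a + 3/10b.
  reduce S modulo (f_1, f_2, f_3, h_4):
  remainder -7963/2160ab - 667/270b² + 5141/1620a - 4363/2160b + 16211/3240 ≠ 0; add h_5 = -7963/2160ab - 667/270b² + 5141/1620a - 4363/2160b + 16211/3240 to the basis.

S(f_1,h_4): lcm = a²b². S = 7/18ab³ - 277/144b⁴ + 13/27ab² + 1/10b³ - 9/5a² + 5299/2160b² + 3/10a.
  reduce S modulo (f_1, f_2, f_3, h_4, h_5):
  remainder 43816087/6880032b² + 124358807/51600240a - 9698081/43000200b - 4413417623/516002400 ≠ 0; add h_6 = 43816087/6880032b² + 124358807/51600240a - 9698081/43000200b - 4413417623/516002400 to the basis.

S(f_1,h_5): lcm = ab². S = -5336/7963b³ + 20564/23889ab - 763/15926b² - 9/5a + 32422/23889b + 3/10.
  reduce S modulo (f_1, f_2, f_3, h_4, h_5, h_6):
  remainder -5072879220674/5233612511715a + 4190080335772/8722687519525b + 12794155096054/26168062558575 ≠ 0; add h_7 = -5072879220674/5233612511715a + 4190080335772/8722687519525b + 12794155096054/26168062558575 to the basis.

S(f_2,h_5): lcm = a³b. S = -5336/7963a²b² + 20564/23889a³ - 4363/7963a²b + ⅗ab² + 32422/23889a² + ½ab - ⅙b² - 29/15b.
  reduce S modulo (f_1, f_2, f_3, h_4, h_5, h_6, h_7):
  remainder -15826662689796466507/9088950877701088950b + 15826662689796466507/9088950877701088950 ≠ 0; add h_8 = -15826662689796466507/9088950877701088950b + 15826662689796466507/9088950877701088950 to the basis.

The other S-polynomials (S(f_2,f_3), S(f_2,h_4), S(f_3,h_4), S(f_3,h_5), S(h_4,h_5), S(f_1,h_6), S(f_2,h_6), S(f_3,h_6), S(h_4,h_6), S(h_5,h_6), S(f_1,h_7), S(f_2,h_7), S(f_3,h_7), S(h_4,h_7), S(h_5,h_7), S(h_6,h_7), S(f_1,h_8), S(f_2,h_8), S(f_3,h_8), S(h_4,h_8), S(h_5,h_8), S(h_6,h_8), S(h_7,h_8)) all reduce to 0 modulo the current basis, so we have a Gröbner basis.
Inter-reduce: drop elements whose leading term is divisible by another's, tail-reduce, and make monic.
Reduced Gröbner basis: {a - 1, b - 1}.
Label its elements g_1 = a - 1, g_2 = b - 1.

Reduce p = 2ab - 3a + 4b - 5 modulo G:
  leading term ab: subtract (2b)·g_1 from 2ab - 3a + 4b - 5 → -3a + 6b - 5
  leading term a: subtract (-3)·g_1 from -3a + 6b - 5 → 6b - 8
  leading term b: subtract (6)·g_2 from 6b - 8 → -2
  leading term 1: no divisor's leading term divides it; move -2 to the remainder.
  normal form = -2.
The normal form is nonzero, so p ∉ I. Since p minus its normal form lies in I, I + (p) = I + (r) where r = -2; decide whether this ideal is the whole ring.
Here r = -2 is a nonzero constant, hence a unit: 1 ∈ I + (p), the Gröbner basis of I + (p) is {1}, and the enlarged system has no common solution — adjoining p is inconsistent.

The remainder on division by a Gröbner basis is unique — it is the normal form.

Adjoining 2ab - 3a + 4b - 5 makes the ideal the whole ring: the system is inconsistent.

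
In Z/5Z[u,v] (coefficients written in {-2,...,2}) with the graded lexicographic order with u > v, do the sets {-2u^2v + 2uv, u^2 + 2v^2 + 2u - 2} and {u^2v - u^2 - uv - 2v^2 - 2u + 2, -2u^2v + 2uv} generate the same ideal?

Yes, the ideals are equal.

Equality of ideals is decidable: compute both reduced Gröbner bases (unique for the ordering) and check whether they agree.
Buchberger on the first generating set:
f_1 = -2u^2v + 2uv, LT = u^2v.
f_2 = u^2 + 2v^2 + 2u - 2, LT = u^2.

S(f_1,f_2): lcm = u^2v. S = -2v^3 + 2uv + 2v.
  leading term v^3: no divisor's leading term divides it; move -2v^3 to the remainder.
  leading term uv: no divisor's leading term divides it; move 2uv to the remainder.
  leading term v: no divisor's leading term divides it; move 2v to the remainder.
  remainder -2v^3 + 2uv + 2v ≠ 0; add g_3 = -2v^3 + 2uv + 2v to the basis.

S(f_1,g_3): lcm = u^2v^3. S = u^3v - uv^3 + u^2v.
  leading term u^3v: subtract (2u)·f_1 from u^3v - uv^3 + u^2v → -uv^3 + 2u^2v
  leading term uv^3: subtract (-2u)·g_3 from -uv^3 + 2u^2v → u^2v - uv
  leading term u^2v: subtract (2)·f_1 from u^2v - uv → 0
  remainder 0.

S(f_2,g_3): leading monomials are coprime, so the S-polynomial reduces to 0 (Buchberger's first criterion).
Every S-polynomial of the final basis reduces to 0, so we have a Gröbner basis.
Inter-reduce: drop elements whose leading term is divisible by another's, tail-reduce, and make monic.
Reduced Gröbner basis: {v^3 - uv - v, u^2 + 2v^2 + 2u - 2}.

Buchberger on the second generating set:
h_1 = u^2v - u^2 - uv - 2v^2 - 2u + 2, LT = u^2v.
h_2 = -2u^2v + 2uv, LT = u^2v.

S(h_1,h_2): lcm = u^2v. S = -u^2 - 2v^2 - 2u + 2.
  leading term u^2: no divisor's leading term divides it; move -u^2 to the remainder.
  leading term v^2: no divisor's leading term divides it; move -2v^2 to the remainder.
  leading term u: no divisor's leading term divides it; move -2u to the remainder.
  leading term 1: no divisor's leading term divides it; move 2 to the remainder.
  remainder -u^2 - 2v^2 - 2u + 2 ≠ 0; add k_3 = -u^2 - 2v^2 - 2u + 2 to the basis.

S(h_1,k_3): lcm = u^2v. S = -2v^3 - u^2 + 2uv - 2v^2 - 2u + 2v + 2.
  leading term v^3: no divisor's leading term divides it; move -2v^3 to the remainder.
  leading term u^2: subtract (1)·k_3 from -u^2 + 2uv - 2v^2 - 2u + 2v + 2 → 2uv + 2v
  leading term uv: no divisor's leading term divides it; move 2uv to the remainder.
  leading term v: no divisor's leading term divides it; move 2v to the remainder.
  remainder -2v^3 + 2uv + 2v ≠ 0; add k_4 = -2v^3 + 2uv + 2v to the basis.

S(h_2,k_3): lcm = u^2v. S = -2v^3 + 2uv + 2v.
  leading term v^3: subtract (1)·k_4 from -2v^3 + 2uv + 2v → 0
  remainder 0.

S(h_1,k_4): lcm = u^2v^3. S = u^3v - u^2v^2 - uv^3 - 2v^4 + u^2v - 2uv^2 + 2v^2.
  leading term u^3v: subtract (u)·h_1 from u^3v - u^2v^2 - uv^3 - 2v^4 + u^2v - 2uv^2 + 2v^2 → -u^2v^2 - uv^3 - 2v^4 + u^3 + 2u^2v + 2u^2 + 2v^2 - 2u
  leading term u^2v^2: subtract (-v)·h_1 from -u^2v^2 - uv^3 - 2v^4 + u^3 + 2u^2v + 2u^2 + 2v^2 - 2u → -uv^3 - 2v^4 + u^3 + u^2v - uv^2 - 2v^3 + 2u^2 - 2uv + 2v^2 - 2u + 2v
  leading term uv^3: subtract (-2u)·k_4 from -uv^3 - 2v^4 + u^3 + u^2v - uv^2 - 2v^3 + 2u^2 - 2uv + 2v^2 - 2u + 2v → -2v^4 + u^3 - uv^2 - 2v^3 + 2u^2 + 2uv + 2v^2 - 2u + 2v
  leading term v^4: subtract (v)·k_4 from -2v^4 + u^3 - uv^2 - 2v^3 + 2u^2 + 2uv + 2v^2 - 2u + 2v → u^3 + 2uv^2 - 2v^3 + 2u^2 + 2uv - 2u + 2v
  leading term u^3: subtract (-u)·k_3 from u^3 + 2uv^2 - 2v^3 + 2u^2 + 2uv - 2u + 2v → -2v^3 + 2uv + 2v
  leading term v^3: subtract (1)·k_4 from -2v^3 + 2uv + 2v → 0
  remainder 0.

S(h_2,k_4): lcm = u^2v^3. S = u^3v - uv^3 + u^2v.
  leading term u^3v: subtract (u)·h_1 from u^3v - uv^3 + u^2v → -uv^3 + u^3 + 2u^2v + 2uv^2 + 2u^2 - 2u
  leading term uv^3: subtract (-2u)·k_4 from -uv^3 + u^3 + 2u^2v + 2uv^2 + 2u^2 - 2u → u^3 + u^2v + 2uv^2 + 2u^2 - uv - 2u
  leading term u^3: subtract (-u)·k_3 from u^3 + u^2v + 2uv^2 + 2u^2 - uv - 2u → u^2v - uv
  leading term u^2v: subtract (1)·h_1 from u^2v - uv → u^2 + 2v^2 + 2u - 2
  leading term u^2: subtract (-1)·k_3 from u^2 + 2v^2 + 2u - 2 → 0
  remainder 0.

S(k_3,k_4): leading monomials are coprime, so the S-polynomial reduces to 0 (Buchberger's first criterion).
Every S-polynomial of the final basis reduces to 0, so we have a Gröbner basis.
Inter-reduce: drop elements whose leading term is divisible by another's, tail-reduce, and make monic.
Reduced Gröbner basis: {v^3 - uv - v, u^2 + 2v^2 + 2u - 2}.

Same reduced basis, so the two generating sets span the same ideal.
The choice of monomial ordering does not affect the verdict — as long as both bases are computed under the same ordering, their equality decides ideal equality.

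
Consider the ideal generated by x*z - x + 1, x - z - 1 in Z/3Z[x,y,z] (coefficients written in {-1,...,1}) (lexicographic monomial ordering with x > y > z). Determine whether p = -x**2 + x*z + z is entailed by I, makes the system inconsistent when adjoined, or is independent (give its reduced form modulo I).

Adjoining -x**2 + x*z + z makes the ideal the whole ring: the system is inconsistent.

First compute the reduced Gröbner basis of I by Buchberger's algorithm.
f_1 = x*z - x + 1, LT = x*z.
f_2 = x - z - 1, LT = x.

S(f_1,f_2): lcm = x*z. S = -x + z**2 + z + 1.
  leading term x: subtract (-1)·f_2 from -x + z**2 + z + 1 → z**2
  leading term z**2: no divisor's leading term divides it; move z**2 to the remainder.
  remainder z**2 ≠ 0; add h_3 = z**2 to the basis.

The other S-polynomials (S(f_1,h_3), S(f_2,h_3)) all reduce to 0 modulo the current basis, so we have a Gröbner basis.
Inter-reduce: drop elements whose leading term is divisible by another's, tail-reduce, and make monic.
Reduced Gröbner basis: {x - z - 1, z**2}.
Label its elements g_1 = x - z - 1, g_2 = z**2.

Reduce p = -x**2 + x*z + z modulo G:
  leading term x**2: subtract (-x)·g_1 from -x**2 + x*z + z → -x + z
  leading term x: subtract (-1)·g_1 from -x + z → -1
  leading term 1: no divisor's leading term divides it; move -1 to the remainder.
  normal form = -1.
The normal form is nonzero, so p ∉ I. Since p minus its normal form lies in I, I + (p) = I + (r) where r = -1; decide whether this ideal is the whole ring.
Here r = -1 is a nonzero constant, hence a unit: 1 ∈ I + (p), the Gröbner basis of I + (p) is {1}, and the enlarged system has no common solution — adjoining p is inconsistent.

The remainder on division by a Gröbner basis is unique — it is the normal form.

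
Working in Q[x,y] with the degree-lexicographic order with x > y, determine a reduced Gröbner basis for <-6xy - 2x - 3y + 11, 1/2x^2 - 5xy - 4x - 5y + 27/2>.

G = {x^2 - 14/3x - 5y + 26/3, xy + 1/3x + 1/2y - 11/6, y^2 - 2/5x - 23/12y + 79/60}

Buchberger's algorithm terminates because the ascending chain of leading-term ideals stabilizes.

f_1 = -6xy - 2x - 3y + 11, LT = xy.
f_2 = 1/2x^2 - 5xy - 4x - 5y + 27/2, LT = x^2.

S(f_1,f_2): lcm = x^2y. S = 10xy^2 + 1/3x^2 + 17/2xy + 10y^2 - 11/6x - 27y.
  leading term xy^2: subtract (-5/3y)·f_1 from 10xy^2 + 1/3x^2 + 17/2xy + 10y^2 - 11/6x - 27y → 1/3x^2 + 31/6xy + 5y^2 - 11/6x - 26/3y
  leading term x^2: subtract (2/3)·f_2 from 1/3x^2 + 31/6xy + 5y^2 - 11/6x - 26/3y → 17/2xy + 5y^2 + 5/6x - 16/3y - 9
  leading term xy: subtract (-17/12)·f_1 from 17/2xy + 5y^2 + 5/6x - 16/3y - 9 → 5y^2 - 2x - 115/12y + 79/12
  leading term y^2: no divisor's leading term divides it; move 5y^2 to the remainder.
  leading term x: no divisor's leading term divides it; move -2x to the remainder.
  leading term y: no divisor's leading term divides it; move -115/12y to the remainder.
  leading term 1: no divisor's leading term divides it; move 79/12 to the remainder.
  remainder 5y^2 - 2x - 115/12y + 79/12 ≠ 0; add g_3 = 5y^2 - 2x - 115/12y + 79/12 to the basis.

The other S-polynomials (S(f_1,g_3), S(f_2,g_3)) all reduce to 0 modulo the current basis, so we have a Gröbner basis.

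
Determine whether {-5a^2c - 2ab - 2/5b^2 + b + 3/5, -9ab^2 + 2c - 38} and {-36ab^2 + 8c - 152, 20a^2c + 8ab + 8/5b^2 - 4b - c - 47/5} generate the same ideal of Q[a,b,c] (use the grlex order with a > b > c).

Two ideals are equal iff their reduced Gröbner bases coincide (the reduced basis is unique for a fixed ordering).
Buchberger on the first generating set:
f_1 = -5a^2c - 2ab - 2/5b^2 + b + 3/5, LT = a^2c.
f_2 = -9ab^2 + 2c - 38, LT = ab^2.

S(f_1,f_2): lcm = a^2b^2c. S = 2/5ab^3 + 2/25b^4 + 2/9ac^2 - 1/5b^3 - 38/9ac - 3/25b^2.
  leading term ab^3: subtract (-2/45b)·f_2 from 2/5ab^3 + 2/25b^4 + 2/9ac^2 - 1/5b^3 - 38/9ac - 3/25b^2 → 2/25b^4 + 2/9ac^2 - 1/5b^3 - 38/9ac - 3/25b^2 + 4/45bc - 76/45b
  leading term b^4: no divisor's leading term divides it; move 2/25b^4 to the remainder.
  leading term ac^2: no divisor's leading term divides it; move 2/9ac^2 to the remainder.
  leading term b^3: no divisor's leading term divides it; move -1/5b^3 to the remainder.
  leading term ac: no divisor's leading term divides it; move -38/9ac to the remainder.
  leading term b^2: no divisor's leading term divides it; move -3/25b^2 to the remainder.
  leading term bc: no divisor's leading term divides it; move 4/45bc to the remainder.
  leading term b: no divisor's leading term divides it; move -76/45b to the remainder.
  remainder 2/25b^4 + 2/9ac^2 - 1/5b^3 - 38/9ac - 3/25b^2 + 4/45bc - 76/45b ≠ 0; add g_3 = 2/25b^4 + 2/9ac^2 - 1/5b^3 - 38/9ac - 3/25b^2 + 4/45bc - 76/45b to the basis.

The other S-polynomials (S(f_1,g_3), S(f_2,g_3)) all reduce to 0 modulo the current basis, so we have a Gröbner basis.
Inter-reduce: drop elements whose leading term is divisible by another's, tail-reduce, and make monic.
Reduced Gröbner basis: {b^4 + 25/9ac^2 - 5/2b^3 - 475/9ac - 3/2b^2 + 10/9bc - 190/9b, a^2c + 2/5ab + 2/25b^2 - 1/5b - 3/25, ab^2 - 2/9c + 38/9}.

Buchberger on the second generating set:
h_1 = -36ab^2 + 8c - 152, LT = ab^2.
h_2 = 20a^2c + 8ab + 8/5b^2 - 4b - c - 47/5, LT = a^2c.

S(h_1,h_2): lcm = a^2b^2c. S = -2/5ab^3 - 2/25b^4 - 2/9ac^2 + 1/5b^3 + 1/20b^2c + 38/9ac + 47/100b^2.
  leading term ab^3: subtract (1/90b)·h_1 from -2/5ab^3 - 2/25b^4 - 2/9ac^2 + 1/5b^3 + 1/20b^2c + 38/9ac + 47/100b^2 → -2/25b^4 - 2/9ac^2 + 1/5b^3 + 1/20b^2c + 38/9ac + 47/100b^2 - 4/45bc + 76/45b
  leading term b^4: no divisor's leading term divides it; move -2/25b^4 to the remainder.
  leading term ac^2: no divisor's leading term divides it; move -2/9ac^2 to the remainder.
  leading term b^3: no divisor's leading term divides it; move 1/5b^3 to the remainder.
  leading term b^2c: no divisor's leading term divides it; move 1/20b^2c to the remainder.
  leading term ac: no divisor's leading term divides it; move 38/9ac to the remainder.
  leading term b^2: no divisor's leading term divides it; move 47/100b^2 to the remainder.
  leading term bc: no divisor's leading term divides it; move -4/45bc to the remainder.
  leading term b: no divisor's leading term divides it; move 76/45b to the remainder.
  remainder -2/25b^4 - 2/9ac^2 + 1/5b^3 + 1/20b^2c + 38/9ac + 47/100b^2 - 4/45bc + 76/45b ≠ 0; add k_3 = -2/25b^4 - 2/9ac^2 + 1/5b^3 + 1/20b^2c + 38/9ac + 47/100b^2 - 4/45bc + 76/45b to the basis.

The other S-polynomials (S(h_1,k_3), S(h_2,k_3)) all reduce to 0 modulo the current basis, so we have a Gröbner basis.
Inter-reduce: drop elements whose leading term is divisible by another's, tail-reduce, and make monic.
Reduced Gröbner basis: {b^4 + 25/9ac^2 - 5/2b^3 - 5/8b^2c - 475/9ac - 47/8b^2 + 10/9bc - 190/9b, a^2c + 2/5ab + 2/25b^2 - 1/5b - 1/20c - 47/100, ab^2 - 2/9c + 38/9}.

Since the reduced bases disagree, the two ideals are not the same.
The choice of monomial ordering does not affect the verdict — as long as both bases are computed under the same ordering, their equality decides ideal equality.

No, the ideals differ.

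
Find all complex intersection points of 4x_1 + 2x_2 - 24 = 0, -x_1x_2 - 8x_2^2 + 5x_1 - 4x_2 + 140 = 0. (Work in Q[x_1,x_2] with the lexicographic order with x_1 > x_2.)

{(53/6, -17/3), (4, 4)}

Compute a lex Gröbner basis by Buchberger's algorithm.
f_1 = 4x_1 + 2x_2 - 24, LT = x_1.
f_2 = -x_1x_2 + 5x_1 - 8x_2^2 - 4x_2 + 140, LT = x_1x_2.

S(f_1,f_2): lcm = x_1x_2. S = 5x_1 - 15/2x_2^2 - 10x_2 + 140.
  reduce S modulo (f_1, f_2):
  remainder -15/2x_2^2 - 25/2x_2 + 170 ≠ 0; add h_3 = -15/2x_2^2 - 25/2x_2 + 170 to the basis.

The other S-polynomials (S(f_1,h_3), S(f_2,h_3)) all reduce to 0 modulo the current basis, so we have a Gröbner basis.
Inter-reduce: drop elements whose leading term is divisible by another's, tail-reduce, and make monic.
Reduced Gröbner basis: {x_1 + 1/2x_2 - 6, x_2^2 + 5/3x_2 - 68/3}.

A lex Gröbner basis eliminates variables successively. Here x_2^2 + 5/3x_2 - 68/3 depends only on x_2, with roots {-17/3, 4}; lifting each root through the earlier basis elements recovers the full solutions.
  x_2 = -17/3: the earlier basis element becomes x_1 - 53/6 = 0, giving x_1 = 53/6 — point (53/6, -17/3).
  x_2 = 4: the earlier basis element becomes x_1 - 4 = 0, giving x_1 = 4 — point (4, 4).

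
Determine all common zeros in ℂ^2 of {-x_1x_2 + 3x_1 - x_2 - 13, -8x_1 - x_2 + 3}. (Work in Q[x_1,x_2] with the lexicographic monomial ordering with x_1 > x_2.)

Compute a lex Gröbner basis by Buchberger's algorithm.
f_1 = -x_1x_2 + 3x_1 - x_2 - 13, LT = x_1x_2.
f_2 = -8x_1 - x_2 + 3, LT = x_1.

S(f_1,f_2): lcm = x_1x_2. S = -3x_1 - 1/8x_2^2 + 11/8x_2 + 13.
  leading term x_1: subtract (3/8)·f_2 from -3x_1 - 1/8x_2^2 + 11/8x_2 + 13 → -1/8x_2^2 + 7/4x_2 + 95/8
  leading term x_2^2: no divisor's leading term divides it; move -1/8x_2^2 to the remainder.
  leading term x_2: no divisor's leading term divides it; move 7/4x_2 to the remainder.
  leading term 1: no divisor's leading term divides it; move 95/8 to the remainder.
  remainder -1/8x_2^2 + 7/4x_2 + 95/8 ≠ 0; add h_3 = -1/8x_2^2 + 7/4x_2 + 95/8 to the basis.

S(f_1,h_3): lcm = x_1x_2^2. S = 11x_1x_2 + 95x_1 + x_2^2 + 13x_2.
  leading term x_1x_2: subtract (-11)·f_1 from 11x_1x_2 + 95x_1 + x_2^2 + 13x_2 → 128x_1 + x_2^2 + 2x_2 - 143
  leading term x_1: subtract (-16)·f_2 from 128x_1 + x_2^2 + 2x_2 - 143 → x_2^2 - 14x_2 - 95
  leading term x_2^2: subtract (-8)·h_3 from x_2^2 - 14x_2 - 95 → 0
  remainder 0.

S(f_2,h_3): leading monomials are coprime, so the S-polynomial reduces to 0 (Buchberger's first criterion).
Every S-polynomial of the final basis reduces to 0, so we have a Gröbner basis.
Inter-reduce: drop elements whose leading term is divisible by another's, tail-reduce, and make monic.
Reduced Gröbner basis: {x_1 + 1/8x_2 - 3/8, x_2^2 - 14x_2 - 95}.

The lex basis is triangular: the last element involves only x_2. Solving x_2^2 - 14x_2 - 95 = 0 gives x_2 ∈ {-5, 19}; substituting each value into the earlier elements determines the remaining variables.
  x_2 = -5: the earlier basis element becomes x_1 - 1 = 0, giving x_1 = 1 — point (1, -5).
  x_2 = 19: the earlier basis element becomes x_1 + 2 = 0, giving x_1 = -2 — point (-2, 19).
Substituting each solution back into the original system confirms all equations vanish.

{(1, -5), (-2, 19)}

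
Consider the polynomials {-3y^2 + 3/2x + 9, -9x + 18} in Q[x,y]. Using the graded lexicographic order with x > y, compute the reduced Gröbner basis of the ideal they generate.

Buchberger's algorithm terminates because the ascending chain of leading-term ideals stabilizes.

f_1 = -3y^2 + 3/2x + 9, LT = y^2.
f_2 = -9x + 18, LT = x.

The S-polynomials (S(f_1,f_2)) all reduce to 0 modulo the current basis, so we have a Gröbner basis.

G = {y^2 - 4, x - 2}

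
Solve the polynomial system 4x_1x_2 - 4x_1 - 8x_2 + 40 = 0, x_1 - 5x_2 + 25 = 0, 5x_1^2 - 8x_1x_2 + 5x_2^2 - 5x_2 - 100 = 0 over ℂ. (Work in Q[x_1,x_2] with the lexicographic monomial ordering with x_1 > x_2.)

Compute a lex Gröbner basis by Buchberger's algorithm.
f_1 = 4x_1x_2 - 4x_1 - 8x_2 + 40, LT = x_1x_2.
f_2 = x_1 - 5x_2 + 25, LT = x_1.
f_3 = 5x_1^2 - 8x_1x_2 + 5x_2^2 - 5x_2 - 100, LT = x_1^2.

S(f_1,f_2): lcm = x_1x_2. S = -x_1 + 5x_2^2 - 27x_2 + 10.
  reduce S modulo (f_1, f_2, f_3):
  remainder 5x_2^2 - 32x_2 + 35 ≠ 0; add h_4 = 5x_2^2 - 32x_2 + 35 to the basis.

S(f_1,f_3): lcm = x_1^2x_2. S = -x_1^2 + 8/5x_1x_2^2 - 2x_1x_2 + 10x_1 - x_2^3 + x_2^2 + 20x_2.
  reduce S modulo (f_1, f_2, f_3, h_4):
  remainder 3353/25x_2 - 3353/5 ≠ 0; add h_5 = 3353/25x_2 - 3353/5 to the basis.

The other S-polynomials (S(f_2,f_3), S(f_1,h_4), S(f_2,h_4), S(f_3,h_4), S(f_1,h_5), S(f_2,h_5), S(f_3,h_5), S(h_4,h_5)) all reduce to 0 modulo the current basis, so we have a Gröbner basis.
Inter-reduce: drop elements whose leading term is divisible by another's, tail-reduce, and make monic.
Reduced Gröbner basis: {x_1, x_2 - 5}.

A lex Gröbner basis eliminates variables successively. Here x_2 - 5 depends only on x_2, with roots {5}; lifting each root through the earlier basis elements recovers the full solutions.
  x_2 = 5: the earlier basis element becomes x_1 = 0, giving x_1 = 0 — point (0, 5).

{(0, 5)}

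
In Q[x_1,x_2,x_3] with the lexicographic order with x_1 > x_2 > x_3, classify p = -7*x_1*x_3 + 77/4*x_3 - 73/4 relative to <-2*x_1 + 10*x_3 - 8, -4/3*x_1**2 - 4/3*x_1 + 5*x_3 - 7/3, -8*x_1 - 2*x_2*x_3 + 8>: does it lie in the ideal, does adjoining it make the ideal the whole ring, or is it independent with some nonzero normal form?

Adjoining -7*x_1*x_3 + 77/4*x_3 - 73/4 makes the ideal the whole ring: the system is inconsistent.

First compute the reduced Gröbner basis of I by Buchberger's algorithm.
f_1 = -2*x_1 + 10*x_3 - 8, LT = x_1.
f_2 = -4/3*x_1**2 - 4/3*x_1 + 5*x_3 - 7/3, LT = x_1**2.
f_3 = -8*x_1 - 2*x_2*x_3 + 8, LT = x_1.

S(f_1,f_2): lcm = x_1**2. S = -5*x_1*x_3 + 3*x_1 + 15/4*x_3 - 7/4.
  leading term x_1*x_3: subtract (5/2*x_3)·f_1 from -5*x_1*x_3 + 3*x_1 + 15/4*x_3 - 7/4 → 3*x_1 - 25*x_3**2 + 95/4*x_3 - 7/4
  leading term x_1: subtract (-3/2)·f_1 from 3*x_1 - 25*x_3**2 + 95/4*x_3 - 7/4 → -25*x_3**2 + 155/4*x_3 - 55/4
  leading term x_3**2: no divisor's leading term divides it; move -25*x_3**2 to the remainder.
  leading term x_3: no divisor's leading term divides it; move 155/4*x_3 to the remainder.
  leading term 1: no divisor's leading term divides it; move -55/4 to the remainder.
  remainder -25*x_3**2 + 155/4*x_3 - 55/4 ≠ 0; add h_4 = -25*x_3**2 + 155/4*x_3 - 55/4 to the basis.

S(f_1,f_3): lcm = x_1. S = -1/4*x_2*x_3 - 5*x_3 + 5.
  leading term x_2*x_3: no divisor's leading term divides it; move -1/4*x_2*x_3 to the remainder.
  leading term x_3: no divisor's leading term divides it; move -5*x_3 to the remainder.
  leading term 1: no divisor's leading term divides it; move 5 to the remainder.
  remainder -1/4*x_2*x_3 - 5*x_3 + 5 ≠ 0; add h_5 = -1/4*x_2*x_3 - 5*x_3 + 5 to the basis.

S(f_2,f_3): lcm = x_1**2. S = -1/4*x_1*x_2*x_3 + 2*x_1 - 15/4*x_3 + 7/4.
  leading term x_1*x_2*x_3: subtract (1/8*x_2*x_3)·f_1 from -1/4*x_1*x_2*x_3 + 2*x_1 - 15/4*x_3 + 7/4 → 2*x_1 - 5/4*x_2*x_3**2 + x_2*x_3 - 15/4*x_3 + 7/4
  leading term x_1: subtract (-1)·f_1 from 2*x_1 - 5/4*x_2*x_3**2 + x_2*x_3 - 15/4*x_3 + 7/4 → -5/4*x_2*x_3**2 + x_2*x_3 + 25/4*x_3 - 25/4
  leading term x_2*x_3**2: subtract (1/20*x_2)·h_4 from -5/4*x_2*x_3**2 + x_2*x_3 + 25/4*x_3 - 25/4 → -15/16*x_2*x_3 + 11/16*x_2 + 25/4*x_3 - 25/4
  leading term x_2*x_3: subtract (15/4)·h_5 from -15/16*x_2*x_3 + 11/16*x_2 + 25/4*x_3 - 25/4 → 11/16*x_2 + 25*x_3 - 25
  leading term x_2: no divisor's leading term divides it; move 11/16*x_2 to the remainder.
  leading term x_3: no divisor's leading term divides it; move 25*x_3 to the remainder.
  leading term 1: no divisor's leading term divides it; move -25 to the remainder.
  remainder 11/16*x_2 + 25*x_3 - 25 ≠ 0; add h_6 = 11/16*x_2 + 25*x_3 - 25 to the basis.

The other S-polynomials (S(f_1,h_4), S(f_2,h_4), S(f_3,h_4), S(f_1,h_5), S(f_2,h_5), S(f_3,h_5), S(h_4,h_5), S(f_1,h_6), S(f_2,h_6), S(f_3,h_6), S(h_4,h_6), S(h_5,h_6)) all reduce to 0 modulo the current basis, so we have a Gröbner basis.
Inter-reduce: drop elements whose leading term is divisible by another's, tail-reduce, and make monic.
Reduced Gröbner basis: {x_1 - 5*x_3 + 4, x_2 + 400/11*x_3 - 400/11, x_3**2 - 31/20*x_3 + 11/20}.
Label its elements g_1 = x_1 - 5*x_3 + 4, g_2 = x_2 + 400/11*x_3 - 400/11, g_3 = x_3**2 - 31/20*x_3 + 11/20.

Reduce p = -7*x_1*x_3 + 77/4*x_3 - 73/4 modulo G:
  leading term x_1*x_3: subtract (-7*x_3)·g_1 from -7*x_1*x_3 + 77/4*x_3 - 73/4 → -35*x_3**2 + 189/4*x_3 - 73/4
  leading term x_3**2: subtract (-35)·g_3 from -35*x_3**2 + 189/4*x_3 - 73/4 → -7*x_3 + 1
  leading term x_3: no divisor's leading term divides it; move -7*x_3 to the remainder.
  leading term 1: no divisor's leading term divides it; move 1 to the remainder.
  normal form = -7*x_3 + 1.
The normal form is nonzero, so p ∉ I. Since p minus its normal form lies in I, I + (p) = I + (r) where r = -7*x_3 + 1; decide whether this ideal is the whole ring.
Run Buchberger on G together with r (pairs among the g_i already reduce to 0 since G is a Gröbner basis):
g_1 = x_1 - 5*x_3 + 4, LT = x_1.
g_2 = x_2 + 400/11*x_3 - 400/11, LT = x_2.
g_3 = x_3**2 - 31/20*x_3 + 11/20, LT = x_3**2.
r = -7*x_3 + 1, LT = x_3.

S(g_3,r): lcm = x_3**2. S = -197/140*x_3 + 11/20.
  leading term x_3: subtract (197/980)·r from -197/140*x_3 + 11/20 → 171/490
  leading term 1: no divisor's leading term divides it; move 171/490 to the remainder.
  remainder 171/490 ≠ 0; add m_5 = 171/490 to the basis.

The other S-polynomials (S(g_1,g_2), S(g_1,g_3), S(g_1,r), S(g_2,g_3), S(g_2,r), S(g_1,m_5), S(g_2,m_5), S(g_3,m_5), S(r,m_5)) all reduce to 0 modulo the current basis, so we have a Gröbner basis.
Inter-reduce: drop elements whose leading term is divisible by another's, tail-reduce, and make monic.
Reduced Gröbner basis: {1}.
The reduced Gröbner basis of I + (p) is {1}: the ideal is the whole ring, so the enlarged system has no common solution — adjoining p is inconsistent.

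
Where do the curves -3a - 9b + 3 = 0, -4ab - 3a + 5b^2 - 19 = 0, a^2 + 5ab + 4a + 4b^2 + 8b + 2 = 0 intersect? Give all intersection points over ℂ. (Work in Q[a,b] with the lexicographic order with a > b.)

Compute a lex Gröbner basis by Buchberger's algorithm.
f_1 = -3a - 9b + 3, LT = a.
f_2 = -4ab - 3a + 5b^2 - 19, LT = ab.
f_3 = a^2 + 5ab + 4a + 4b^2 + 8b + 2, LT = a^2.

S(f_1,f_2): lcm = ab. S = -3/4a + 17/4b^2 - b - 19/4.
  leading term a: subtract (1/4)·f_1 from -3/4a + 17/4b^2 - b - 19/4 → 17/4b^2 + 5/4b - 11/2
  leading term b^2: no divisor's leading term divides it; move 17/4b^2 to the remainder.
  leading term b: no divisor's leading term divides it; move 5/4b to the remainder.
  leading term 1: no divisor's leading term divides it; move -11/2 to the remainder.
  remainder 17/4b^2 + 5/4b - 11/2 ≠ 0; add h_4 = 17/4b^2 + 5/4b - 11/2 to the basis.

S(f_1,f_3): lcm = a^2. S = -2ab - 5a - 4b^2 - 8b - 2.
  leading term ab: subtract (2/3b)·f_1 from -2ab - 5a - 4b^2 - 8b - 2 → -5a + 2b^2 - 10b - 2
  leading term a: subtract (5/3)·f_1 from -5a + 2b^2 - 10b - 2 → 2b^2 + 5b - 7
  leading term b^2: subtract (8/17)·h_4 from 2b^2 + 5b - 7 → 75/17b - 75/17
  leading term b: no divisor's leading term divides it; move 75/17b to the remainder.
  leading term 1: no divisor's leading term divides it; move -75/17 to the remainder.
  remainder 75/17b - 75/17 ≠ 0; add h_5 = 75/17b - 75/17 to the basis.

The other S-polynomials (S(f_2,f_3), S(f_1,h_4), S(f_2,h_4), S(f_3,h_4), S(f_1,h_5), S(f_2,h_5), S(f_3,h_5), S(h_4,h_5)) all reduce to 0 modulo the current basis, so we have a Gröbner basis.
Inter-reduce: drop elements whose leading term is divisible by another's, tail-reduce, and make monic.
Reduced Gröbner basis: {a + 2, b - 1}.

Since the basis is lex-ordered, b - 1 is univariate in b. Its roots are {1}. Back-substituting each root into the other basis elements fixes the other coordinates.
  b = 1: the earlier basis element becomes a + 2 = 0, giving a = -2 — point (-2, 1).

{(-2, 1)}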